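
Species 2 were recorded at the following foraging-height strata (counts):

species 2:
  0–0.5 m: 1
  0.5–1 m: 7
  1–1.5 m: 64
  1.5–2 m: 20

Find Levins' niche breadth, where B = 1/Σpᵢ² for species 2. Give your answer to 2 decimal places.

Proportions for species 2 (n=92): 1/92=0.0109, 7/92=0.0761, 64/92=0.6957, 20/92=0.2174
Σpᵢ² = 0.0109² + 0.0761² + 0.6957² + 0.2174² = 0.000119 + 0.005791 + 0.483998 + 0.047263 = 0.537171
B = 1 / 0.537171 = 1.8616

1.86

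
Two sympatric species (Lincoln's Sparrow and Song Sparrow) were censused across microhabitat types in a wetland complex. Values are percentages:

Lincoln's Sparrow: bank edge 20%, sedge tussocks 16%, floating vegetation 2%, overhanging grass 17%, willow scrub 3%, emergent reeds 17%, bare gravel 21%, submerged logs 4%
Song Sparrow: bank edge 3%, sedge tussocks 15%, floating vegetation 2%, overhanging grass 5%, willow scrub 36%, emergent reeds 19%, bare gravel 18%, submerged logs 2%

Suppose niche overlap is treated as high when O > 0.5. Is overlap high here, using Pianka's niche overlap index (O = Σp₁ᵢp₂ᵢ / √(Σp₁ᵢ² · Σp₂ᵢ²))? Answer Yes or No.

Convert percentages to proportions (divide by 100).
Σ p₁ᵢp₂ᵢ = 0.0060 + 0.0240 + 0.0004 + 0.0085 + 0.0108 + 0.0323 + 0.0378 + 0.0008 = 0.1206
Σp_1ᵢ² = 0.20² + 0.16² + 0.02² + 0.17² + 0.03² + 0.17² + 0.21² + 0.04² = 0.0400 + 0.0256 + 0.0004 + 0.0289 + 0.0009 + 0.0289 + 0.0441 + 0.0016 = 0.1704
Σp_2ᵢ² = 0.03² + 0.15² + 0.02² + 0.05² + 0.36² + 0.19² + 0.18² + 0.02² = 0.0009 + 0.0225 + 0.0004 + 0.0025 + 0.1296 + 0.0361 + 0.0324 + 0.0004 = 0.2248
O = 0.1206 / √(0.1704 × 0.2248) = 0.1206 / 0.19572 = 0.6162
O = 0.6162 > 0.5 → Yes.

Yes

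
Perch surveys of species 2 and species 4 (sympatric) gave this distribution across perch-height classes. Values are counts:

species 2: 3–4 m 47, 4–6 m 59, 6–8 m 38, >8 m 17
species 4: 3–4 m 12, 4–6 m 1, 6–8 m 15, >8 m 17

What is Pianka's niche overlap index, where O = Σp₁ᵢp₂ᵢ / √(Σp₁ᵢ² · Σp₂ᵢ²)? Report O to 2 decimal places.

Proportions for species 2 (n=161): 47/161=0.2919, 59/161=0.3665, 38/161=0.2360, 17/161=0.1056
Proportions for species 4 (n=45): 12/45=0.2667, 1/45=0.0222, 15/45=0.3333, 17/45=0.3778
Σ p₁ᵢp₂ᵢ = 0.077850 + 0.008136 + 0.078659 + 0.039896 = 0.204541
Σp_1ᵢ² = 0.2919² + 0.3665² + 0.2360² + 0.1056² = 0.085206 + 0.134322 + 0.055696 + 0.011151 = 0.286375
Σp_2ᵢ² = 0.2667² + 0.0222² + 0.3333² + 0.3778² = 0.071129 + 0.000493 + 0.111089 + 0.142733 = 0.325444
O = 0.204541 / √(0.286375 × 0.325444) = 0.204541 / 0.3052852 = 0.6700

0.67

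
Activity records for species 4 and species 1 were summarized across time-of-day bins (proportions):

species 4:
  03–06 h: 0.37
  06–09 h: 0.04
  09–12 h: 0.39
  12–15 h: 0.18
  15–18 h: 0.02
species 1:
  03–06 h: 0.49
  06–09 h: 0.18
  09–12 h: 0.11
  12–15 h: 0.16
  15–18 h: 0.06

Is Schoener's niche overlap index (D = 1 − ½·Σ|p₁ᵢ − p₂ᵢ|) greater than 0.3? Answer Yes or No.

Σ|p₁ᵢ − p₂ᵢ| = 0.12 + 0.14 + 0.28 + 0.02 + 0.04 = 0.60
D = 1 − ½ × 0.60 = 1 − 0.300 = 0.7000
D = 0.7000 > 0.3 → Yes.

Yes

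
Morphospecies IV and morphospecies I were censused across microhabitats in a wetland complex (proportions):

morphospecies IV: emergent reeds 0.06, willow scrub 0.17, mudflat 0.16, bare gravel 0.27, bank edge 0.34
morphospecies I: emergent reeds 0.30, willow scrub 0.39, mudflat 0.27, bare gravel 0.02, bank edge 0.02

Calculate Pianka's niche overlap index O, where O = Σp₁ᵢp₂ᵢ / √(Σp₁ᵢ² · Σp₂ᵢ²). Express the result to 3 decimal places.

Σ p₁ᵢp₂ᵢ = 0.0180 + 0.0663 + 0.0432 + 0.0054 + 0.0068 = 0.1397
Σp_1ᵢ² = 0.06² + 0.17² + 0.16² + 0.27² + 0.34² = 0.0036 + 0.0289 + 0.0256 + 0.0729 + 0.1156 = 0.2466
Σp_2ᵢ² = 0.30² + 0.39² + 0.27² + 0.02² + 0.02² = 0.0900 + 0.1521 + 0.0729 + 0.0004 + 0.0004 = 0.3158
O = 0.1397 / √(0.2466 × 0.3158) = 0.1397 / 0.279063 = 0.50060

0.501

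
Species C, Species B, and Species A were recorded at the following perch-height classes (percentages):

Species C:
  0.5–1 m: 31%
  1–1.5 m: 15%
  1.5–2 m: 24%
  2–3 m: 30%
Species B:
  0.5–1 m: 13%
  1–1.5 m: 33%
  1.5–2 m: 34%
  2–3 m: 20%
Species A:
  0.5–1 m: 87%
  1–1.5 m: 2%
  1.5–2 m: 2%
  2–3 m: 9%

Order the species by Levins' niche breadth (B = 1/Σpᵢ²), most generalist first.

Species C > Species B > Species A

Convert percentages to proportions (divide by 100).
Σp_Cᵢ² = 0.31² + 0.15² + 0.24² + 0.30² = 0.0961 + 0.0225 + 0.0576 + 0.0900 = 0.2662
B_C = 1 / 0.2662 = 3.7566
Σp_Bᵢ² = 0.13² + 0.33² + 0.34² + 0.20² = 0.0169 + 0.1089 + 0.1156 + 0.0400 = 0.2814
B_B = 1 / 0.2814 = 3.5537
Σp_Aᵢ² = 0.87² + 0.02² + 0.02² + 0.09² = 0.7569 + 0.0004 + 0.0004 + 0.0081 = 0.7658
B_A = 1 / 0.7658 = 1.3058
Ranking by B (broadest → narrowest): Species C (3.76) > Species B (3.55) > Species A (1.31)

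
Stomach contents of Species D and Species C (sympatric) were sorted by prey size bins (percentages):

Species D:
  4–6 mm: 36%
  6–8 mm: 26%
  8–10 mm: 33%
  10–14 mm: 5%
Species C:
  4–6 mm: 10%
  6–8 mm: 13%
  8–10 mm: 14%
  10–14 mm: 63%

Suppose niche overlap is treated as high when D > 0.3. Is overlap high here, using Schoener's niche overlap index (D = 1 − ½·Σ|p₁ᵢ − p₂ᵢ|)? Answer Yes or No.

Yes

Convert percentages to proportions (divide by 100).
Σ|p₁ᵢ − p₂ᵢ| = 0.26 + 0.13 + 0.19 + 0.58 = 1.16
D = 1 − ½ × 1.16 = 1 − 0.580 = 0.4200
D = 0.4200 > 0.3 → Yes.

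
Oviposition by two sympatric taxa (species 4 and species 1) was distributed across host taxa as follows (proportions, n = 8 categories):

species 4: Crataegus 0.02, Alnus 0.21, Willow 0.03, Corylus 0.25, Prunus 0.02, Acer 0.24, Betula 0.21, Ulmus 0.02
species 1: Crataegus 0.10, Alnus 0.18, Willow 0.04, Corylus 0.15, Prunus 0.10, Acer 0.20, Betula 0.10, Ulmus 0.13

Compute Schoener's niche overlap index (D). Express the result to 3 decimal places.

0.720

Σ|p₁ᵢ − p₂ᵢ| = 0.08 + 0.03 + 0.01 + 0.10 + 0.08 + 0.04 + 0.11 + 0.11 = 0.56
D = 1 − ½ × 0.56 = 1 − 0.280 = 0.72000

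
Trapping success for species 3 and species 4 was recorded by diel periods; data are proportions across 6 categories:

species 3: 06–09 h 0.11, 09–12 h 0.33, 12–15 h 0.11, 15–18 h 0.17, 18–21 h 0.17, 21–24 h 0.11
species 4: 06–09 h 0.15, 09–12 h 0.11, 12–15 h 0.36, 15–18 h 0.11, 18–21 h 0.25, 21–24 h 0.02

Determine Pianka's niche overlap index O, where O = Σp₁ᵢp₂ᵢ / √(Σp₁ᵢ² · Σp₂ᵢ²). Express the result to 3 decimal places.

Σ p₁ᵢp₂ᵢ = 0.0165 + 0.0363 + 0.0396 + 0.0187 + 0.0425 + 0.0022 = 0.1558
Σp_1ᵢ² = 0.11² + 0.33² + 0.11² + 0.17² + 0.17² + 0.11² = 0.0121 + 0.1089 + 0.0121 + 0.0289 + 0.0289 + 0.0121 = 0.2030
Σp_2ᵢ² = 0.15² + 0.11² + 0.36² + 0.11² + 0.25² + 0.02² = 0.0225 + 0.0121 + 0.1296 + 0.0121 + 0.0625 + 0.0004 = 0.2392
O = 0.1558 / √(0.2030 × 0.2392) = 0.1558 / 0.220358 = 0.70703

0.707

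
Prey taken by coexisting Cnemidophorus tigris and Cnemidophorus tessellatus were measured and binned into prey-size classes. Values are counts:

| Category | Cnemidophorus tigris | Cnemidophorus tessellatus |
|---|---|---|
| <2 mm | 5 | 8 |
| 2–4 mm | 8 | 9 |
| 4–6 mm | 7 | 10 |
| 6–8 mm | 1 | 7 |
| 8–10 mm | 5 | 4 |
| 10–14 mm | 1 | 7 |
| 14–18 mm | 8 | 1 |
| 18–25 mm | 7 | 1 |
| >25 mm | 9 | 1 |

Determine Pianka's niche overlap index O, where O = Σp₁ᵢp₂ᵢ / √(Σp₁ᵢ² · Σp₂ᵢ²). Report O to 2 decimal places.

0.67

Proportions for Cnemidophorus tigris (n=51): 5/51=0.0980, 8/51=0.1569, 7/51=0.1373, 1/51=0.0196, 5/51=0.0980, 1/51=0.0196, 8/51=0.1569, 7/51=0.1373, 9/51=0.1765
Proportions for Cnemidophorus tessellatus (n=48): 8/48=0.1667, 9/48=0.1875, 10/48=0.2083, 7/48=0.1458, 4/48=0.0833, 7/48=0.1458, 1/48=0.0208, 1/48=0.0208, 1/48=0.0208
Σ p₁ᵢp₂ᵢ = 0.016337 + 0.029419 + 0.028600 + 0.002858 + 0.008163 + 0.002858 + 0.003264 + 0.002856 + 0.003671 = 0.098026
Σp_1ᵢ² = 0.0980² + 0.1569² + 0.1373² + 0.0196² + 0.0980² + 0.0196² + 0.1569² + 0.1373² + 0.1765² = 0.009604 + 0.024618 + 0.018851 + 0.000384 + 0.009604 + 0.000384 + 0.024618 + 0.018851 + 0.031152 = 0.138066
Σp_2ᵢ² = 0.1667² + 0.1875² + 0.2083² + 0.1458² + 0.0833² + 0.1458² + 0.0208² + 0.0208² + 0.0208² = 0.027789 + 0.035156 + 0.043389 + 0.021258 + 0.006939 + 0.021258 + 0.000433 + 0.000433 + 0.000433 = 0.157088
O = 0.098026 / √(0.138066 × 0.157088) = 0.098026 / 0.1472702 = 0.6656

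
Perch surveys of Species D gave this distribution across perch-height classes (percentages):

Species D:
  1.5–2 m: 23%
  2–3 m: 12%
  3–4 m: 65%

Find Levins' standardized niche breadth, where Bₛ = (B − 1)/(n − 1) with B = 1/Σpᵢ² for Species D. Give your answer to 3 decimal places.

Convert percentages to proportions (divide by 100).
Σpᵢ² = 0.23² + 0.12² + 0.65² = 0.0529 + 0.0144 + 0.4225 = 0.4898
B = 1 / 0.4898 = 2.04165
Bₛ = (B − 1)/(n − 1) = (2.04165 − 1)/(3 − 1) = 1.04165/2 = 0.52083

0.521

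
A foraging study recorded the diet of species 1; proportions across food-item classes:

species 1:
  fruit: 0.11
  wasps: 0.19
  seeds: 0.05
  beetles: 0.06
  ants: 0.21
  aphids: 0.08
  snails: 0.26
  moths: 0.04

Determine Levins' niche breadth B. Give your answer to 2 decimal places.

5.75

Σpᵢ² = 0.11² + 0.19² + 0.05² + 0.06² + 0.21² + 0.08² + 0.26² + 0.04² = 0.0121 + 0.0361 + 0.0025 + 0.0036 + 0.0441 + 0.0064 + 0.0676 + 0.0016 = 0.1740
B = 1 / 0.1740 = 5.7471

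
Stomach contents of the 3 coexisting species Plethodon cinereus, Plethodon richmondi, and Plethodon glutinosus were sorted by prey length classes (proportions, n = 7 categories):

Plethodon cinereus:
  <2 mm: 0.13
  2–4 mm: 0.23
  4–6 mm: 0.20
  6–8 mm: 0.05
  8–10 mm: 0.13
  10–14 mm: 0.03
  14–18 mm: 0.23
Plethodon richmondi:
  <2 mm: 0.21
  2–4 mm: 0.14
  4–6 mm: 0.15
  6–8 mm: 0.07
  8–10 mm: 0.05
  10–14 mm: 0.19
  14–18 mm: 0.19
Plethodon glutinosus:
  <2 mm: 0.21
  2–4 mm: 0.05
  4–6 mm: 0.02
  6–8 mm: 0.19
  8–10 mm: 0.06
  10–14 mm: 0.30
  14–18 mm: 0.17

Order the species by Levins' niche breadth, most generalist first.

Σp_cineᵢ² = 0.13² + 0.23² + 0.20² + 0.05² + 0.13² + 0.03² + 0.23² = 0.0169 + 0.0529 + 0.0400 + 0.0025 + 0.0169 + 0.0009 + 0.0529 = 0.1830
B_cine = 1 / 0.1830 = 5.4645
Σp_richᵢ² = 0.21² + 0.14² + 0.15² + 0.07² + 0.05² + 0.19² + 0.19² = 0.0441 + 0.0196 + 0.0225 + 0.0049 + 0.0025 + 0.0361 + 0.0361 = 0.1658
B_rich = 1 / 0.1658 = 6.0314
Σp_glutᵢ² = 0.21² + 0.05² + 0.02² + 0.19² + 0.06² + 0.30² + 0.17² = 0.0441 + 0.0025 + 0.0004 + 0.0361 + 0.0036 + 0.0900 + 0.0289 = 0.2056
B_glut = 1 / 0.2056 = 4.8638
Ranking by B (broadest → narrowest): Plethodon richmondi (6.03) > Plethodon cinereus (5.46) > Plethodon glutinosus (4.86)

Plethodon richmondi > Plethodon cinereus > Plethodon glutinosus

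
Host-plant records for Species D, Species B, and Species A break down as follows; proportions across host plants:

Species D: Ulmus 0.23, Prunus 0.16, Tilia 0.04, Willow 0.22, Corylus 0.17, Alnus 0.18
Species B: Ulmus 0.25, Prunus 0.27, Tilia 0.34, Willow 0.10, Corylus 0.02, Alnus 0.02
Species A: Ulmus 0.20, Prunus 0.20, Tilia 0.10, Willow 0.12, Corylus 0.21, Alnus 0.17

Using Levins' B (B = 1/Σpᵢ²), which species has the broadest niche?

Species A

Σp_Dᵢ² = 0.23² + 0.16² + 0.04² + 0.22² + 0.17² + 0.18² = 0.0529 + 0.0256 + 0.0016 + 0.0484 + 0.0289 + 0.0324 = 0.1898
B_D = 1 / 0.1898 = 5.2687
Σp_Bᵢ² = 0.25² + 0.27² + 0.34² + 0.10² + 0.02² + 0.02² = 0.0625 + 0.0729 + 0.1156 + 0.0100 + 0.0004 + 0.0004 = 0.2618
B_B = 1 / 0.2618 = 3.8197
Σp_Aᵢ² = 0.20² + 0.20² + 0.10² + 0.12² + 0.21² + 0.17² = 0.0400 + 0.0400 + 0.0100 + 0.0144 + 0.0441 + 0.0289 = 0.1774
B_A = 1 / 0.1774 = 5.6370
Highest B → broadest niche (most generalist): Species A (B = 5.64).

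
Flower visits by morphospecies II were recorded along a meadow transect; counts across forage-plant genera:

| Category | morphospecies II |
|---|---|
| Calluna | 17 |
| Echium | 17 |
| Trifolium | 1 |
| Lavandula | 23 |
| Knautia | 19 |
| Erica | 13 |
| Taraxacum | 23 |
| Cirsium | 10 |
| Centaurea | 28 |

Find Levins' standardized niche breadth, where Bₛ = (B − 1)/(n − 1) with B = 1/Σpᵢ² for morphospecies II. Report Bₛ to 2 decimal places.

0.81

Proportions for morphospecies II (n=151): 17/151=0.1126, 17/151=0.1126, 1/151=0.0066, 23/151=0.1523, 19/151=0.1258, 13/151=0.0861, 23/151=0.1523, 10/151=0.0662, 28/151=0.1854
Σpᵢ² = 0.1126² + 0.1126² + 0.0066² + 0.1523² + 0.1258² + 0.0861² + 0.1523² + 0.0662² + 0.1854² = 0.012679 + 0.012679 + 0.000044 + 0.023195 + 0.015826 + 0.007413 + 0.023195 + 0.004382 + 0.034373 = 0.133786
B = 1 / 0.133786 = 7.4746
Bₛ = (B − 1)/(n − 1) = (7.4746 − 1)/(9 − 1) = 6.4746/8 = 0.8093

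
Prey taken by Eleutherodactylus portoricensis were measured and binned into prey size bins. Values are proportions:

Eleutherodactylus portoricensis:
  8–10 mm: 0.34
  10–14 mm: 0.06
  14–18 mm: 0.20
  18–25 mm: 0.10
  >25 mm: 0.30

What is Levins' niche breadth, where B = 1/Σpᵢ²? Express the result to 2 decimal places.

Σpᵢ² = 0.34² + 0.06² + 0.20² + 0.10² + 0.30² = 0.1156 + 0.0036 + 0.0400 + 0.0100 + 0.0900 = 0.2592
B = 1 / 0.2592 = 3.8580

3.86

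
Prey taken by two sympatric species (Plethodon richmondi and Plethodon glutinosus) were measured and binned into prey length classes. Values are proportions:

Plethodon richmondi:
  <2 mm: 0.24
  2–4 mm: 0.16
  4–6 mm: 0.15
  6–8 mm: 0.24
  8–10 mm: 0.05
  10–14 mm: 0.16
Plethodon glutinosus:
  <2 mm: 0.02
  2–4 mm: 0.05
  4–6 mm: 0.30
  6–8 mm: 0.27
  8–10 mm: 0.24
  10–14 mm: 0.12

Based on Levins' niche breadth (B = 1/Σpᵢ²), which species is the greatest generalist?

Plethodon richmondi

Σp_richᵢ² = 0.24² + 0.16² + 0.15² + 0.24² + 0.05² + 0.16² = 0.0576 + 0.0256 + 0.0225 + 0.0576 + 0.0025 + 0.0256 = 0.1914
B_rich = 1 / 0.1914 = 5.2247
Σp_glutᵢ² = 0.02² + 0.05² + 0.30² + 0.27² + 0.24² + 0.12² = 0.0004 + 0.0025 + 0.0900 + 0.0729 + 0.0576 + 0.0144 = 0.2378
B_glut = 1 / 0.2378 = 4.2052
Highest B → broadest niche (most generalist): Plethodon richmondi (B = 5.22).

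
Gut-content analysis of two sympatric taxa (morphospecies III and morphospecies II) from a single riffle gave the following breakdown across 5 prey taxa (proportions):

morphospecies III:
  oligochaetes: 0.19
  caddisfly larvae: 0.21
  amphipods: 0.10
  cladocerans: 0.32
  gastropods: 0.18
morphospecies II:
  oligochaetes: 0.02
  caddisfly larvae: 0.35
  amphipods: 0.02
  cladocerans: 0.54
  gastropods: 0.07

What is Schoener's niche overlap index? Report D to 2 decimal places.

0.64

Σ|p₁ᵢ − p₂ᵢ| = 0.17 + 0.14 + 0.08 + 0.22 + 0.11 = 0.72
D = 1 − ½ × 0.72 = 1 − 0.360 = 0.6400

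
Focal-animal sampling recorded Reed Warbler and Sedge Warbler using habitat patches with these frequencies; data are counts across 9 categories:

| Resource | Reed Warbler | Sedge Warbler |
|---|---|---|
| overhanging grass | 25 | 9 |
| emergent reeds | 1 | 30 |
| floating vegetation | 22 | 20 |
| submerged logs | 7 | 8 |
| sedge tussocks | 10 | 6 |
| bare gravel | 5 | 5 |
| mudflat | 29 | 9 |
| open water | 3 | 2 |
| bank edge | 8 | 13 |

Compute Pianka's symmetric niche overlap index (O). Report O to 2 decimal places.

0.61

Proportions for Reed Warbler (n=110): 25/110=0.2273, 1/110=0.0091, 22/110=0.2000, 7/110=0.0636, 10/110=0.0909, 5/110=0.0455, 29/110=0.2636, 3/110=0.0273, 8/110=0.0727
Proportions for Sedge Warbler (n=102): 9/102=0.0882, 30/102=0.2941, 20/102=0.1961, 8/102=0.0784, 6/102=0.0588, 5/102=0.0490, 9/102=0.0882, 2/102=0.0196, 13/102=0.1275
Σ p₁ᵢp₂ᵢ = 0.020048 + 0.002676 + 0.039220 + 0.004986 + 0.005345 + 0.002230 + 0.023250 + 0.000535 + 0.009269 = 0.107559
Σp_1ᵢ² = 0.2273² + 0.0091² + 0.2000² + 0.0636² + 0.0909² + 0.0455² + 0.2636² + 0.0273² + 0.0727² = 0.051665 + 0.000083 + 0.040000 + 0.004045 + 0.008263 + 0.002070 + 0.069485 + 0.000745 + 0.005285 = 0.181641
Σp_2ᵢ² = 0.0882² + 0.2941² + 0.1961² + 0.0784² + 0.0588² + 0.0490² + 0.0882² + 0.0196² + 0.1275² = 0.007779 + 0.086495 + 0.038455 + 0.006147 + 0.003457 + 0.002401 + 0.007779 + 0.000384 + 0.016256 = 0.169153
O = 0.107559 / √(0.181641 × 0.169153) = 0.107559 / 0.1752858 = 0.6136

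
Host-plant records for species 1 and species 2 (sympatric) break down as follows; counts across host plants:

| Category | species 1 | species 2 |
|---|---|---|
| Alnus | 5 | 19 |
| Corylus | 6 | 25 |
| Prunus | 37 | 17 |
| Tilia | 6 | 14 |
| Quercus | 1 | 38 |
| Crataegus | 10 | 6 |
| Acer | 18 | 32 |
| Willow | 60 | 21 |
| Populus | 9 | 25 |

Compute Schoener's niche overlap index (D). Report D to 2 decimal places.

Proportions for species 1 (n=152): 5/152=0.0329, 6/152=0.0395, 37/152=0.2434, 6/152=0.0395, 1/152=0.0066, 10/152=0.0658, 18/152=0.1184, 60/152=0.3947, 9/152=0.0592
Proportions for species 2 (n=197): 19/197=0.0964, 25/197=0.1269, 17/197=0.0863, 14/197=0.0711, 38/197=0.1929, 6/197=0.0305, 32/197=0.1624, 21/197=0.1066, 25/197=0.1269
Σ|p₁ᵢ − p₂ᵢ| = 0.0635 + 0.0874 + 0.1571 + 0.0316 + 0.1863 + 0.0353 + 0.0440 + 0.2881 + 0.0677 = 0.9610
D = 1 − ½ × 0.9610 = 1 − 0.48050 = 0.51950

0.52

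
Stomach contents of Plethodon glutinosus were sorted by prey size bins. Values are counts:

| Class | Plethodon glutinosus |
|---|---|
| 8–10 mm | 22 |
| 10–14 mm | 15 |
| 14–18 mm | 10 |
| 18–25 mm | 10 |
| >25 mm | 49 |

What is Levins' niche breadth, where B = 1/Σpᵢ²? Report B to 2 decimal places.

Proportions for Plethodon glutinosus (n=106): 22/106=0.2075, 15/106=0.1415, 10/106=0.0943, 10/106=0.0943, 49/106=0.4623
Σpᵢ² = 0.2075² + 0.1415² + 0.0943² + 0.0943² + 0.4623² = 0.043056 + 0.020022 + 0.008892 + 0.008892 + 0.213721 = 0.294583
B = 1 / 0.294583 = 3.3946

3.39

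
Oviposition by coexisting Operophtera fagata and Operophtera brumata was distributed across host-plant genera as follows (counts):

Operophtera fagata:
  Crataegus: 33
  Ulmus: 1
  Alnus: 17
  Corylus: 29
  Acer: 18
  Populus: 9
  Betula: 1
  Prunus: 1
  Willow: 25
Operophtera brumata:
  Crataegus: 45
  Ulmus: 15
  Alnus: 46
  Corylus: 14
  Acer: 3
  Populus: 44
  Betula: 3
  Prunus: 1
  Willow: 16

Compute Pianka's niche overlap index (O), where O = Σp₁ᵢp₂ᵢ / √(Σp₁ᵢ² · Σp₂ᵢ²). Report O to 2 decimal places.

Proportions for Operophtera fagata (n=134): 33/134=0.2463, 1/134=0.0075, 17/134=0.1269, 29/134=0.2164, 18/134=0.1343, 9/134=0.0672, 1/134=0.0075, 1/134=0.0075, 25/134=0.1866
Proportions for Operophtera brumata (n=187): 45/187=0.2406, 15/187=0.0802, 46/187=0.2460, 14/187=0.0749, 3/187=0.0160, 44/187=0.2353, 3/187=0.0160, 1/187=0.0053, 16/187=0.0856
Σ p₁ᵢp₂ᵢ = 0.059260 + 0.000602 + 0.031217 + 0.016208 + 0.002149 + 0.015812 + 0.000120 + 0.000040 + 0.015973 = 0.141381
Σp_1ᵢ² = 0.2463² + 0.0075² + 0.1269² + 0.2164² + 0.1343² + 0.0672² + 0.0075² + 0.0075² + 0.1866² = 0.060664 + 0.000056 + 0.016104 + 0.046829 + 0.018036 + 0.004516 + 0.000056 + 0.000056 + 0.034820 = 0.181137
Σp_2ᵢ² = 0.2406² + 0.0802² + 0.2460² + 0.0749² + 0.0160² + 0.2353² + 0.0160² + 0.0053² + 0.0856² = 0.057888 + 0.006432 + 0.060516 + 0.005610 + 0.000256 + 0.055366 + 0.000256 + 0.000028 + 0.007327 = 0.193679
O = 0.141381 / √(0.181137 × 0.193679) = 0.141381 / 0.1873031 = 0.7548

0.75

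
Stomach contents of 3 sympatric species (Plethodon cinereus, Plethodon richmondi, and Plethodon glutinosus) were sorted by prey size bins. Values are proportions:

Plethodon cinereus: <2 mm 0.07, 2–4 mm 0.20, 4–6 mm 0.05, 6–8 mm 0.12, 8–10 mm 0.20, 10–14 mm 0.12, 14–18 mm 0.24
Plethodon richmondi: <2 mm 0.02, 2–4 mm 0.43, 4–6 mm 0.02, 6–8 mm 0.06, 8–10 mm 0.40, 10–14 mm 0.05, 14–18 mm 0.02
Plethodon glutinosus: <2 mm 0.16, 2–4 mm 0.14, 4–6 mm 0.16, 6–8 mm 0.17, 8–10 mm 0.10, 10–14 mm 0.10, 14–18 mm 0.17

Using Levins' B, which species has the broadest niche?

Σp_cineᵢ² = 0.07² + 0.20² + 0.05² + 0.12² + 0.20² + 0.12² + 0.24² = 0.0049 + 0.0400 + 0.0025 + 0.0144 + 0.0400 + 0.0144 + 0.0576 = 0.1738
B_cine = 1 / 0.1738 = 5.7537
Σp_richᵢ² = 0.02² + 0.43² + 0.02² + 0.06² + 0.40² + 0.05² + 0.02² = 0.0004 + 0.1849 + 0.0004 + 0.0036 + 0.1600 + 0.0025 + 0.0004 = 0.3522
B_rich = 1 / 0.3522 = 2.8393
Σp_glutᵢ² = 0.16² + 0.14² + 0.16² + 0.17² + 0.10² + 0.10² + 0.17² = 0.0256 + 0.0196 + 0.0256 + 0.0289 + 0.0100 + 0.0100 + 0.0289 = 0.1486
B_glut = 1 / 0.1486 = 6.7295
Highest B → broadest niche (most generalist): Plethodon glutinosus (B = 6.73).

Plethodon glutinosus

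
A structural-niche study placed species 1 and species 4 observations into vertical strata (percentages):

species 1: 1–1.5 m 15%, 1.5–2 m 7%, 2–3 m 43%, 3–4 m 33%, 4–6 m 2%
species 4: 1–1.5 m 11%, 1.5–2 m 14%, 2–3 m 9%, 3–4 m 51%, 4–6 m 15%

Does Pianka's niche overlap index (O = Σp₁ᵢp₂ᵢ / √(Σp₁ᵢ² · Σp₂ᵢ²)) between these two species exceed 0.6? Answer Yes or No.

Yes

Convert percentages to proportions (divide by 100).
Σ p₁ᵢp₂ᵢ = 0.0165 + 0.0098 + 0.0387 + 0.1683 + 0.0030 = 0.2363
Σp_1ᵢ² = 0.15² + 0.07² + 0.43² + 0.33² + 0.02² = 0.0225 + 0.0049 + 0.1849 + 0.1089 + 0.0004 = 0.3216
Σp_2ᵢ² = 0.11² + 0.14² + 0.09² + 0.51² + 0.15² = 0.0121 + 0.0196 + 0.0081 + 0.2601 + 0.0225 = 0.3224
O = 0.2363 / √(0.3216 × 0.3224) = 0.2363 / 0.32200 = 0.7339
O = 0.7339 > 0.6 → Yes.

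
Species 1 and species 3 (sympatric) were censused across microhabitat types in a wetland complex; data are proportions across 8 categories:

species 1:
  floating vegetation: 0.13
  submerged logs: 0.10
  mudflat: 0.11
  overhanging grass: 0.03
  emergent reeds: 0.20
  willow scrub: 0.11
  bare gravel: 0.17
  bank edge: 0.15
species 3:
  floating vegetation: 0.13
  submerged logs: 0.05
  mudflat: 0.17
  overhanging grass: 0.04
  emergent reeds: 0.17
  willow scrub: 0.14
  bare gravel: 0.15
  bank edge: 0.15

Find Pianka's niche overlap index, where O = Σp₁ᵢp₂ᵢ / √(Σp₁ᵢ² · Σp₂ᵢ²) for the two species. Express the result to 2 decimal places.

0.97

Σ p₁ᵢp₂ᵢ = 0.0169 + 0.0050 + 0.0187 + 0.0012 + 0.0340 + 0.0154 + 0.0255 + 0.0225 = 0.1392
Σp_1ᵢ² = 0.13² + 0.10² + 0.11² + 0.03² + 0.20² + 0.11² + 0.17² + 0.15² = 0.0169 + 0.0100 + 0.0121 + 0.0009 + 0.0400 + 0.0121 + 0.0289 + 0.0225 = 0.1434
Σp_2ᵢ² = 0.13² + 0.05² + 0.17² + 0.04² + 0.17² + 0.14² + 0.15² + 0.15² = 0.0169 + 0.0025 + 0.0289 + 0.0016 + 0.0289 + 0.0196 + 0.0225 + 0.0225 = 0.1434
O = 0.1392 / √(0.1434 × 0.1434) = 0.1392 / 0.14340 = 0.9707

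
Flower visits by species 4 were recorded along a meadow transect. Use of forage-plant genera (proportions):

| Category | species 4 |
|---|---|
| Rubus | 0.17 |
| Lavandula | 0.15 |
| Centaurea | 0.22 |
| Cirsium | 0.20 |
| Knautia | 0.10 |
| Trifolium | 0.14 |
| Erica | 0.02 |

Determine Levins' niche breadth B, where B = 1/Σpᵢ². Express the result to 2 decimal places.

Σpᵢ² = 0.17² + 0.15² + 0.22² + 0.20² + 0.10² + 0.14² + 0.02² = 0.0289 + 0.0225 + 0.0484 + 0.0400 + 0.0100 + 0.0196 + 0.0004 = 0.1698
B = 1 / 0.1698 = 5.8893

5.89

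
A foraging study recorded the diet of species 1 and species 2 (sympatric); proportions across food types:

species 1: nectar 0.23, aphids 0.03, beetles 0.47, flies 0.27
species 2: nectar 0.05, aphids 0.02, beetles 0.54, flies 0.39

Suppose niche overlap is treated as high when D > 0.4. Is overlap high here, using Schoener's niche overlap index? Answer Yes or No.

Yes

Σ|p₁ᵢ − p₂ᵢ| = 0.18 + 0.01 + 0.07 + 0.12 = 0.38
D = 1 − ½ × 0.38 = 1 − 0.190 = 0.8100
D = 0.8100 > 0.4 → Yes.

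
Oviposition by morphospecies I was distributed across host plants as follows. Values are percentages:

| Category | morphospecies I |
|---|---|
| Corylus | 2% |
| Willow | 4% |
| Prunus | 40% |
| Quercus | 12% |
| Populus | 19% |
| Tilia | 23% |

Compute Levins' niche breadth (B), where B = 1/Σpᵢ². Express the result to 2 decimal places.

Convert percentages to proportions (divide by 100).
Σpᵢ² = 0.02² + 0.04² + 0.40² + 0.12² + 0.19² + 0.23² = 0.0004 + 0.0016 + 0.1600 + 0.0144 + 0.0361 + 0.0529 = 0.2654
B = 1 / 0.2654 = 3.7679

3.77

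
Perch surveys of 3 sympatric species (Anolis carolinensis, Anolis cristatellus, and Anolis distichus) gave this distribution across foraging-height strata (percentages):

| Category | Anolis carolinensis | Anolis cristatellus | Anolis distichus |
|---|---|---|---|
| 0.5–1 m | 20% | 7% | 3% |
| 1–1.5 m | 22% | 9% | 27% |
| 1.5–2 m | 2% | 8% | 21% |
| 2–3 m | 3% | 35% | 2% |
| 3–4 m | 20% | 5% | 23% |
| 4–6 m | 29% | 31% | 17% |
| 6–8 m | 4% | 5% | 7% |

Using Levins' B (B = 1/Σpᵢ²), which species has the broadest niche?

Anolis distichus

Convert percentages to proportions (divide by 100).
Σp_caroᵢ² = 0.20² + 0.22² + 0.02² + 0.03² + 0.20² + 0.29² + 0.04² = 0.0400 + 0.0484 + 0.0004 + 0.0009 + 0.0400 + 0.0841 + 0.0016 = 0.2154
B_caro = 1 / 0.2154 = 4.6425
Σp_crisᵢ² = 0.07² + 0.09² + 0.08² + 0.35² + 0.05² + 0.31² + 0.05² = 0.0049 + 0.0081 + 0.0064 + 0.1225 + 0.0025 + 0.0961 + 0.0025 = 0.2430
B_cris = 1 / 0.2430 = 4.1152
Σp_distᵢ² = 0.03² + 0.27² + 0.21² + 0.02² + 0.23² + 0.17² + 0.07² = 0.0009 + 0.0729 + 0.0441 + 0.0004 + 0.0529 + 0.0289 + 0.0049 = 0.2050
B_dist = 1 / 0.2050 = 4.8780
Highest B → broadest niche (most generalist): Anolis distichus (B = 4.88).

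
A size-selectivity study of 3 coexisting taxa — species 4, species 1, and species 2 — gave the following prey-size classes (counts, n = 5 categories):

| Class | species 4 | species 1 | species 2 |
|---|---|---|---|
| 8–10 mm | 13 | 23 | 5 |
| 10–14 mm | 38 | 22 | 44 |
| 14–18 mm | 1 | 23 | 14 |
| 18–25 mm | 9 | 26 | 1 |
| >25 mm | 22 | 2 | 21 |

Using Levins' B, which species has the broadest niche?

Proportions for species 4 (n=83): 13/83=0.1566, 38/83=0.4578, 1/83=0.0120, 9/83=0.1084, 22/83=0.2651
Proportions for species 1 (n=96): 23/96=0.2396, 22/96=0.2292, 23/96=0.2396, 26/96=0.2708, 2/96=0.0208
Proportions for species 2 (n=85): 5/85=0.0588, 44/85=0.5176, 14/85=0.1647, 1/85=0.0118, 21/85=0.2471
Σp_4ᵢ² = 0.1566² + 0.4578² + 0.0120² + 0.1084² + 0.2651² = 0.024524 + 0.209581 + 0.000144 + 0.011751 + 0.070278 = 0.316278
B_4 = 1 / 0.316278 = 3.1618
Σp_1ᵢ² = 0.2396² + 0.2292² + 0.2396² + 0.2708² + 0.0208² = 0.057408 + 0.052533 + 0.057408 + 0.073333 + 0.000433 = 0.241115
B_1 = 1 / 0.241115 = 4.1474
Σp_2ᵢ² = 0.0588² + 0.5176² + 0.1647² + 0.0118² + 0.2471² = 0.003457 + 0.267910 + 0.027126 + 0.000139 + 0.061058 = 0.359690
B_2 = 1 / 0.359690 = 2.7802
Highest B → broadest niche (most generalist): species 1 (B = 4.15).

species 1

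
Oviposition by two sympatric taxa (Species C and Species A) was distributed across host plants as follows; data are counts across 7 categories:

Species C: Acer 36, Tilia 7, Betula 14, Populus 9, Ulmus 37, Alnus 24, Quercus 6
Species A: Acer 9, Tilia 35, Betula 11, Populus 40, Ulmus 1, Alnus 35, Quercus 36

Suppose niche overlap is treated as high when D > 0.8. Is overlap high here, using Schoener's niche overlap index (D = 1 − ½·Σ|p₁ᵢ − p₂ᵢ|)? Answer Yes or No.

No

Proportions for Species C (n=133): 36/133=0.2707, 7/133=0.0526, 14/133=0.1053, 9/133=0.0677, 37/133=0.2782, 24/133=0.1805, 6/133=0.0451
Proportions for Species A (n=167): 9/167=0.0539, 35/167=0.2096, 11/167=0.0659, 40/167=0.2395, 1/167=0.0060, 35/167=0.2096, 36/167=0.2156
Σ|p₁ᵢ − p₂ᵢ| = 0.2168 + 0.1570 + 0.0394 + 0.1718 + 0.2722 + 0.0291 + 0.1705 = 1.0568
D = 1 − ½ × 1.0568 = 1 − 0.52840 = 0.47160
D = 0.47160 < 0.8 → No.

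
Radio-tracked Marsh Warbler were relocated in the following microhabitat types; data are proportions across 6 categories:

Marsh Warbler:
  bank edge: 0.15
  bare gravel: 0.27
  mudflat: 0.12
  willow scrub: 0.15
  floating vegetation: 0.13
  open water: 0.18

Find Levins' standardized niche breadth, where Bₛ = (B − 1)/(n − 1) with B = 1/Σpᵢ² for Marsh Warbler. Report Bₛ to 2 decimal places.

0.90

Σpᵢ² = 0.15² + 0.27² + 0.12² + 0.15² + 0.13² + 0.18² = 0.0225 + 0.0729 + 0.0144 + 0.0225 + 0.0169 + 0.0324 = 0.1816
B = 1 / 0.1816 = 5.5066
Bₛ = (B − 1)/(n − 1) = (5.5066 − 1)/(6 − 1) = 4.5066/5 = 0.9013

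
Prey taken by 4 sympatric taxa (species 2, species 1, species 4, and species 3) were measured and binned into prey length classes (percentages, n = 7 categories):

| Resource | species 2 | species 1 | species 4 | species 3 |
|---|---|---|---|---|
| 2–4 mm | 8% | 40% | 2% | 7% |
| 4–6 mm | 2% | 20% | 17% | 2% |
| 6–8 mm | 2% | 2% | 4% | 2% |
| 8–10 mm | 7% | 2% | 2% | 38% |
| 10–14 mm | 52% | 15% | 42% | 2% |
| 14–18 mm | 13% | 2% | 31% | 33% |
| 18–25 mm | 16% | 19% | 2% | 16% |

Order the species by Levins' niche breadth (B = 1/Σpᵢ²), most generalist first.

species 1 > species 3 > species 4 > species 2

Convert percentages to proportions (divide by 100).
Σp_2ᵢ² = 0.08² + 0.02² + 0.02² + 0.07² + 0.52² + 0.13² + 0.16² = 0.0064 + 0.0004 + 0.0004 + 0.0049 + 0.2704 + 0.0169 + 0.0256 = 0.3250
B_2 = 1 / 0.3250 = 3.0769
Σp_1ᵢ² = 0.40² + 0.20² + 0.02² + 0.02² + 0.15² + 0.02² + 0.19² = 0.1600 + 0.0400 + 0.0004 + 0.0004 + 0.0225 + 0.0004 + 0.0361 = 0.2598
B_1 = 1 / 0.2598 = 3.8491
Σp_4ᵢ² = 0.02² + 0.17² + 0.04² + 0.02² + 0.42² + 0.31² + 0.02² = 0.0004 + 0.0289 + 0.0016 + 0.0004 + 0.1764 + 0.0961 + 0.0004 = 0.3042
B_4 = 1 / 0.3042 = 3.2873
Σp_3ᵢ² = 0.07² + 0.02² + 0.02² + 0.38² + 0.02² + 0.33² + 0.16² = 0.0049 + 0.0004 + 0.0004 + 0.1444 + 0.0004 + 0.1089 + 0.0256 = 0.2850
B_3 = 1 / 0.2850 = 3.5088
Ranking by B (broadest → narrowest): species 1 (3.85) > species 3 (3.51) > species 4 (3.29) > species 2 (3.08)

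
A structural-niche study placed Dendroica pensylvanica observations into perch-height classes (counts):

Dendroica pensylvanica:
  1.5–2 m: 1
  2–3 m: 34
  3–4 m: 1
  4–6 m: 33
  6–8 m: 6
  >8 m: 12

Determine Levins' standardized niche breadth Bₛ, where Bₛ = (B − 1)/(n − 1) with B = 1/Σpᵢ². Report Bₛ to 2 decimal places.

Proportions for Dendroica pensylvanica (n=87): 1/87=0.0115, 34/87=0.3908, 1/87=0.0115, 33/87=0.3793, 6/87=0.0690, 12/87=0.1379
Σpᵢ² = 0.0115² + 0.3908² + 0.0115² + 0.3793² + 0.0690² + 0.1379² = 0.000132 + 0.152725 + 0.000132 + 0.143868 + 0.004761 + 0.019016 = 0.320634
B = 1 / 0.320634 = 3.1188
Bₛ = (B − 1)/(n − 1) = (3.1188 − 1)/(6 − 1) = 2.1188/5 = 0.4238

0.42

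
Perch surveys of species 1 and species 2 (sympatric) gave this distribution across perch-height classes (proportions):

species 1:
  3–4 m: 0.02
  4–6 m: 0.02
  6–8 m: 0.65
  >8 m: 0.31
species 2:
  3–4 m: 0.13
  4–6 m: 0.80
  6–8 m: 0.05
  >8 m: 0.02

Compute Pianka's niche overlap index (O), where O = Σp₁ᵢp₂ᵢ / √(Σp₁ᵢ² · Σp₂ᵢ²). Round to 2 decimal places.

0.10

Σ p₁ᵢp₂ᵢ = 0.0026 + 0.0160 + 0.0325 + 0.0062 = 0.0573
Σp_1ᵢ² = 0.02² + 0.02² + 0.65² + 0.31² = 0.0004 + 0.0004 + 0.4225 + 0.0961 = 0.5194
Σp_2ᵢ² = 0.13² + 0.80² + 0.05² + 0.02² = 0.0169 + 0.6400 + 0.0025 + 0.0004 = 0.6598
O = 0.0573 / √(0.5194 × 0.6598) = 0.0573 / 0.58541 = 0.0979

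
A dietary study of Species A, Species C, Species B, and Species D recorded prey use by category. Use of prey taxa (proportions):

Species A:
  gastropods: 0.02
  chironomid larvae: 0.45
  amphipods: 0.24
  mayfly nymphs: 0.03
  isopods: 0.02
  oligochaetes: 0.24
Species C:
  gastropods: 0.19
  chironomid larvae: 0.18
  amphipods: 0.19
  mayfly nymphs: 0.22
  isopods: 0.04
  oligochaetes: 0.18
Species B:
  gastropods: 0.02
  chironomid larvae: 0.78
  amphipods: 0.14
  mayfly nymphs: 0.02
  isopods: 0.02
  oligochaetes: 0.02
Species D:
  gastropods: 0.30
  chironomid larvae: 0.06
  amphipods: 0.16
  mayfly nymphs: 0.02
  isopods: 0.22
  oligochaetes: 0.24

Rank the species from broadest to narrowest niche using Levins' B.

Σp_Aᵢ² = 0.02² + 0.45² + 0.24² + 0.03² + 0.02² + 0.24² = 0.0004 + 0.2025 + 0.0576 + 0.0009 + 0.0004 + 0.0576 = 0.3194
B_A = 1 / 0.3194 = 3.1309
Σp_Cᵢ² = 0.19² + 0.18² + 0.19² + 0.22² + 0.04² + 0.18² = 0.0361 + 0.0324 + 0.0361 + 0.0484 + 0.0016 + 0.0324 = 0.1870
B_C = 1 / 0.1870 = 5.3476
Σp_Bᵢ² = 0.02² + 0.78² + 0.14² + 0.02² + 0.02² + 0.02² = 0.0004 + 0.6084 + 0.0196 + 0.0004 + 0.0004 + 0.0004 = 0.6296
B_B = 1 / 0.6296 = 1.5883
Σp_Dᵢ² = 0.30² + 0.06² + 0.16² + 0.02² + 0.22² + 0.24² = 0.0900 + 0.0036 + 0.0256 + 0.0004 + 0.0484 + 0.0576 = 0.2256
B_D = 1 / 0.2256 = 4.4326
Ranking by B (broadest → narrowest): Species C (5.35) > Species D (4.43) > Species A (3.13) > Species B (1.59)

Species C > Species D > Species A > Species B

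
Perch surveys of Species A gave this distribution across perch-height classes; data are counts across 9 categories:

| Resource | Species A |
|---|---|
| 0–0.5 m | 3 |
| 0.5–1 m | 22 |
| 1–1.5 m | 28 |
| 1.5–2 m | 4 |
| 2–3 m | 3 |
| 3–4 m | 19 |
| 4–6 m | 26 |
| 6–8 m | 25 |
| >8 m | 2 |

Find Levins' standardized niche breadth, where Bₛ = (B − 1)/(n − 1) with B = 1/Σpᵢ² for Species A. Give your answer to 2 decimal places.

0.61

Proportions for Species A (n=132): 3/132=0.0227, 22/132=0.1667, 28/132=0.2121, 4/132=0.0303, 3/132=0.0227, 19/132=0.1439, 26/132=0.1970, 25/132=0.1894, 2/132=0.0152
Σpᵢ² = 0.0227² + 0.1667² + 0.2121² + 0.0303² + 0.0227² + 0.1439² + 0.1970² + 0.1894² + 0.0152² = 0.000515 + 0.027789 + 0.044986 + 0.000918 + 0.000515 + 0.020707 + 0.038809 + 0.035872 + 0.000231 = 0.170342
B = 1 / 0.170342 = 5.8705
Bₛ = (B − 1)/(n − 1) = (5.8705 − 1)/(9 − 1) = 4.8705/8 = 0.6088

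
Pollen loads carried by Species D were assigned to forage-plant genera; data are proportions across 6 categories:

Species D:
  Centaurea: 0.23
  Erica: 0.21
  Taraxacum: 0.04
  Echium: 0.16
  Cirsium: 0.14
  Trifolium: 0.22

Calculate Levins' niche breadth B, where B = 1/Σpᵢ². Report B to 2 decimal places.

Σpᵢ² = 0.23² + 0.21² + 0.04² + 0.16² + 0.14² + 0.22² = 0.0529 + 0.0441 + 0.0016 + 0.0256 + 0.0196 + 0.0484 = 0.1922
B = 1 / 0.1922 = 5.2029

5.20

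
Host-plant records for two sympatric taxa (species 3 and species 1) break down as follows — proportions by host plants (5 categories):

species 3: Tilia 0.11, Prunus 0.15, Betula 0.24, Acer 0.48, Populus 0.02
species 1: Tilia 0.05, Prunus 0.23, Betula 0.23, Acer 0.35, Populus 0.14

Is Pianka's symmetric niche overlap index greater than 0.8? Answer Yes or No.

Yes

Σ p₁ᵢp₂ᵢ = 0.0055 + 0.0345 + 0.0552 + 0.1680 + 0.0028 = 0.2660
Σp_1ᵢ² = 0.11² + 0.15² + 0.24² + 0.48² + 0.02² = 0.0121 + 0.0225 + 0.0576 + 0.2304 + 0.0004 = 0.3230
Σp_2ᵢ² = 0.05² + 0.23² + 0.23² + 0.35² + 0.14² = 0.0025 + 0.0529 + 0.0529 + 0.1225 + 0.0196 = 0.2504
O = 0.2660 / √(0.3230 × 0.2504) = 0.2660 / 0.28439 = 0.9353
O = 0.9353 > 0.8 → Yes.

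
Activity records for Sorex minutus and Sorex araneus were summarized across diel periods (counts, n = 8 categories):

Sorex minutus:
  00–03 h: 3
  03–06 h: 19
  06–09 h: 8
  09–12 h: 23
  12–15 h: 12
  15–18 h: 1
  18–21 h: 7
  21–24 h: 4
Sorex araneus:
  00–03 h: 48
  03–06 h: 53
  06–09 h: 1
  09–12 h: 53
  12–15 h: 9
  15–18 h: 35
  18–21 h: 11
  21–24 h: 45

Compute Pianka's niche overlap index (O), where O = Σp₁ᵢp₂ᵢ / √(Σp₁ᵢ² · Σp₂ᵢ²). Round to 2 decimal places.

0.76

Proportions for Sorex minutus (n=77): 3/77=0.0390, 19/77=0.2468, 8/77=0.1039, 23/77=0.2987, 12/77=0.1558, 1/77=0.0130, 7/77=0.0909, 4/77=0.0519
Proportions for Sorex araneus (n=255): 48/255=0.1882, 53/255=0.2078, 1/255=0.0039, 53/255=0.2078, 9/255=0.0353, 35/255=0.1373, 11/255=0.0431, 45/255=0.1765
Σ p₁ᵢp₂ᵢ = 0.007340 + 0.051285 + 0.000405 + 0.062070 + 0.005500 + 0.001785 + 0.003918 + 0.009160 = 0.141463
Σp_1ᵢ² = 0.0390² + 0.2468² + 0.1039² + 0.2987² + 0.1558² + 0.0130² + 0.0909² + 0.0519² = 0.001521 + 0.060910 + 0.010795 + 0.089222 + 0.024274 + 0.000169 + 0.008263 + 0.002694 = 0.197848
Σp_2ᵢ² = 0.1882² + 0.2078² + 0.0039² + 0.2078² + 0.0353² + 0.1373² + 0.0431² + 0.1765² = 0.035419 + 0.043181 + 0.000015 + 0.043181 + 0.001246 + 0.018851 + 0.001858 + 0.031152 = 0.174903
O = 0.141463 / √(0.197848 × 0.174903) = 0.141463 / 0.1860221 = 0.7605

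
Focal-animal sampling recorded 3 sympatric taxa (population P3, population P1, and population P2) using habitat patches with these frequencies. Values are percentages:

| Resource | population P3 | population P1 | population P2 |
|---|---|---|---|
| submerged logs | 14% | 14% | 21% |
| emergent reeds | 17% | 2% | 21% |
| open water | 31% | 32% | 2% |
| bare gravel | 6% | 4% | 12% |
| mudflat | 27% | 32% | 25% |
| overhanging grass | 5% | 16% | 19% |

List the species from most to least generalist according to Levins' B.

Convert percentages to proportions (divide by 100).
Σp_P3ᵢ² = 0.14² + 0.17² + 0.31² + 0.06² + 0.27² + 0.05² = 0.0196 + 0.0289 + 0.0961 + 0.0036 + 0.0729 + 0.0025 = 0.2236
B_P3 = 1 / 0.2236 = 4.4723
Σp_P1ᵢ² = 0.14² + 0.02² + 0.32² + 0.04² + 0.32² + 0.16² = 0.0196 + 0.0004 + 0.1024 + 0.0016 + 0.1024 + 0.0256 = 0.2520
B_P1 = 1 / 0.2520 = 3.9683
Σp_P2ᵢ² = 0.21² + 0.21² + 0.02² + 0.12² + 0.25² + 0.19² = 0.0441 + 0.0441 + 0.0004 + 0.0144 + 0.0625 + 0.0361 = 0.2016
B_P2 = 1 / 0.2016 = 4.9603
Ranking by B (broadest → narrowest): population P2 (4.96) > population P3 (4.47) > population P1 (3.97)

population P2 > population P3 > population P1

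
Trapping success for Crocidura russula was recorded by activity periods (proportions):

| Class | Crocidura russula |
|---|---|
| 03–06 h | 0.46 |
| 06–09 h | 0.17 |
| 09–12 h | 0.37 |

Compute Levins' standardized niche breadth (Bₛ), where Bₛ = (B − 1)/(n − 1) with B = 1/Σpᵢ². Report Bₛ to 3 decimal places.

0.825

Σpᵢ² = 0.46² + 0.17² + 0.37² = 0.2116 + 0.0289 + 0.1369 = 0.3774
B = 1 / 0.3774 = 2.64971
Bₛ = (B − 1)/(n − 1) = (2.64971 − 1)/(3 − 1) = 1.64971/2 = 0.82486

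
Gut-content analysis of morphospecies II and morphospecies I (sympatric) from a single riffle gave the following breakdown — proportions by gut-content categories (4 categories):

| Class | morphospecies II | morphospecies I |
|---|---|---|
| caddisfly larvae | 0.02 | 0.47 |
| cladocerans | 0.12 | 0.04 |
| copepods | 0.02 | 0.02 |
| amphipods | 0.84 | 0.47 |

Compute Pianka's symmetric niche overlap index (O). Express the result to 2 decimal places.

Σ p₁ᵢp₂ᵢ = 0.0094 + 0.0048 + 0.0004 + 0.3948 = 0.4094
Σp_1ᵢ² = 0.02² + 0.12² + 0.02² + 0.84² = 0.0004 + 0.0144 + 0.0004 + 0.7056 = 0.7208
Σp_2ᵢ² = 0.47² + 0.04² + 0.02² + 0.47² = 0.2209 + 0.0016 + 0.0004 + 0.2209 = 0.4438
O = 0.4094 / √(0.7208 × 0.4438) = 0.4094 / 0.56559 = 0.7238

0.72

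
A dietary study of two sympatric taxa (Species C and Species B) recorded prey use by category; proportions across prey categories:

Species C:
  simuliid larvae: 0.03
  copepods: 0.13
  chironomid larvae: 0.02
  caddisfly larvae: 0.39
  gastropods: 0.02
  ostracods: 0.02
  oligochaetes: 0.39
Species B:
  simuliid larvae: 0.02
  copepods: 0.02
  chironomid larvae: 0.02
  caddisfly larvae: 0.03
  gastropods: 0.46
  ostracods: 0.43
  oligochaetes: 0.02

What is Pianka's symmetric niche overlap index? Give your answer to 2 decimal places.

Σ p₁ᵢp₂ᵢ = 0.0006 + 0.0026 + 0.0004 + 0.0117 + 0.0092 + 0.0086 + 0.0078 = 0.0409
Σp_1ᵢ² = 0.03² + 0.13² + 0.02² + 0.39² + 0.02² + 0.02² + 0.39² = 0.0009 + 0.0169 + 0.0004 + 0.1521 + 0.0004 + 0.0004 + 0.1521 = 0.3232
Σp_2ᵢ² = 0.02² + 0.02² + 0.02² + 0.03² + 0.46² + 0.43² + 0.02² = 0.0004 + 0.0004 + 0.0004 + 0.0009 + 0.2116 + 0.1849 + 0.0004 = 0.3990
O = 0.0409 / √(0.3232 × 0.3990) = 0.0409 / 0.35911 = 0.1139

0.11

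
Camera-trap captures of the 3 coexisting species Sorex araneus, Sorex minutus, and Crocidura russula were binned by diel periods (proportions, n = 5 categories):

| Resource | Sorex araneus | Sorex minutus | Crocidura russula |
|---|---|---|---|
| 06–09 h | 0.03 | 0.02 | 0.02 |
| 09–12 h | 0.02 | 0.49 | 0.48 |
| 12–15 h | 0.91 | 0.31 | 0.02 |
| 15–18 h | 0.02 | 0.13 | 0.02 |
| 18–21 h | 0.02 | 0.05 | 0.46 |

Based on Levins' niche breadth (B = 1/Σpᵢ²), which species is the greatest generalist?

Sorex minutus

Σp_aranᵢ² = 0.03² + 0.02² + 0.91² + 0.02² + 0.02² = 0.0009 + 0.0004 + 0.8281 + 0.0004 + 0.0004 = 0.8302
B_aran = 1 / 0.8302 = 1.2045
Σp_minuᵢ² = 0.02² + 0.49² + 0.31² + 0.13² + 0.05² = 0.0004 + 0.2401 + 0.0961 + 0.0169 + 0.0025 = 0.3560
B_minu = 1 / 0.3560 = 2.8090
Σp_russᵢ² = 0.02² + 0.48² + 0.02² + 0.02² + 0.46² = 0.0004 + 0.2304 + 0.0004 + 0.0004 + 0.2116 = 0.4432
B_russ = 1 / 0.4432 = 2.2563
Highest B → broadest niche (most generalist): Sorex minutus (B = 2.81).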